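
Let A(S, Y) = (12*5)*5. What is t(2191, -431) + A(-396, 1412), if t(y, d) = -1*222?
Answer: 78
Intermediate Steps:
A(S, Y) = 300 (A(S, Y) = 60*5 = 300)
t(y, d) = -222
t(2191, -431) + A(-396, 1412) = -222 + 300 = 78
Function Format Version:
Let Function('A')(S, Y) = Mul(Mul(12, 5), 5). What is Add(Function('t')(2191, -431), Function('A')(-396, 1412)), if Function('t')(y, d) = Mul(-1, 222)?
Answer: 78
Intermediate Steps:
Function('A')(S, Y) = 300 (Function('A')(S, Y) = Mul(60, 5) = 300)
Function('t')(y, d) = -222
Add(Function('t')(2191, -431), Function('A')(-396, 1412)) = Add(-222, 300) = 78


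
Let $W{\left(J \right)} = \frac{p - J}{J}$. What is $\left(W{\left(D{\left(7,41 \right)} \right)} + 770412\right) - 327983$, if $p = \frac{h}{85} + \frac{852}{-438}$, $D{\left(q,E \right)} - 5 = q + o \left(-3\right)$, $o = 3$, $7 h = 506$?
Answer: $\frac{57650532988}{130305} \approx 4.4243 \cdot 10^{5}$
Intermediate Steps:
$h = \frac{506}{7}$ ($h = \frac{1}{7} \cdot 506 = \frac{506}{7} \approx 72.286$)
$D{\left(q,E \right)} = -4 + q$ ($D{\left(q,E \right)} = 5 + \left(q + 3 \left(-3\right)\right) = 5 + \left(q - 9\right) = 5 + \left(-9 + q\right) = -4 + q$)
$p = - \frac{47552}{43435}$ ($p = \frac{506}{7 \cdot 85} + \frac{852}{-438} = \frac{506}{7} \cdot \frac{1}{85} + 852 \left(- \frac{1}{438}\right) = \frac{506}{595} - \frac{142}{73} = - \frac{47552}{43435} \approx -1.0948$)
$W{\left(J \right)} = \frac{- \frac{47552}{43435} - J}{J}$
$\left(W{\left(D{\left(7,41 \right)} \right)} + 770412\right) - 327983 = \left(\frac{- \frac{47552}{43435} - \left(-4 + 7\right)}{-4 + 7} + 770412\right) - 327983 = \left(\frac{- \frac{47552}{43435} - 3}{3} + 770412\right) - 327983 = \left(\frac{1}{3} \left(- \frac{177857}{43435}\right) + 770412\right) - 327983 = \left(- \frac{177857}{130305} + 770412\right) - 327983 = \frac{100388357803}{130305} - 327983 = \frac{57650532988}{130305}$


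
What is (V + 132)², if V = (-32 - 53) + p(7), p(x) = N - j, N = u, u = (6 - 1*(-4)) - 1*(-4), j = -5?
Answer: 4356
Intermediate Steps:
u = 14 (u = (6 + 4) + 4 = 10 + 4 = 14)
N = 14
p(x) = 19 (p(x) = 14 - 1*(-5) = 14 + 5 = 19)
V = -66 (V = (-32 - 53) + 19 = -85 + 19 = -66)
(V + 132)² = (-66 + 132)² = 66² = 4356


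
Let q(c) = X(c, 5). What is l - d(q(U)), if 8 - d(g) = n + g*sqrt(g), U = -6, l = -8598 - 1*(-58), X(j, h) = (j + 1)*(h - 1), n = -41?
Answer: -8589 - 40*I*sqrt(5) ≈ -8589.0 - 89.443*I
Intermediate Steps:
X(j, h) = (1 + j)*(-1 + h)
l = -8540 (l = -8598 + 58 = -8540)
q(c) = 4 + 4*c (q(c) = -1 + 5 - c + 5*c = 4 + 4*c)
d(g) = 49 - g**(3/2) (d(g) = 8 - (-41 + g*sqrt(g)) = 8 - (-41 + g**(3/2)) = 8 + (41 - g**(3/2)) = 49 - g**(3/2))
l - d(q(U)) = -8540 - (49 - (4 + 4*(-6))**(3/2)) = -8540 - (49 - (4 - 24)**(3/2)) = -8540 - (49 - (-20)**(3/2)) = -8540 - (49 - (-40)*I*sqrt(5)) = -8540 - (49 + 40*I*sqrt(5)) = -8540 + (-49 - 40*I*sqrt(5)) = -8589 - 40*I*sqrt(5)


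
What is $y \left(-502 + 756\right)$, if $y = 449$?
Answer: $114046$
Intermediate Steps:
$y \left(-502 + 756\right) = 449 \left(-502 + 756\right) = 449 \cdot 254 = 114046$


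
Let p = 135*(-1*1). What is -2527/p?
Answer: 2527/135 ≈ 18.719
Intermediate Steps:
p = -135 (p = 135*(-1) = -135)
-2527/p = -2527/(-135) = -2527*(-1/135) = 2527/135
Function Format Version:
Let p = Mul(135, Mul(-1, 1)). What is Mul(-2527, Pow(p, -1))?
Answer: Rational(2527, 135) ≈ 18.719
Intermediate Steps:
p = -135 (p = Mul(135, -1) = -135)
Mul(-2527, Pow(p, -1)) = Mul(-2527, Pow(-135, -1)) = Mul(-2527, Rational(-1, 135)) = Rational(2527, 135)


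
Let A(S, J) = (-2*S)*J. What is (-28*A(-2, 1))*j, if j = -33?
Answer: 3696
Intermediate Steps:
A(S, J) = -2*J*S
(-28*A(-2, 1))*j = -(-56)*(-2)*(-33) = -28*4*(-33) = -112*(-33) = 3696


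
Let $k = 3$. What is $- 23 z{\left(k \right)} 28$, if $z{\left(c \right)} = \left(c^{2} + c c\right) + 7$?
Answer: $-16100$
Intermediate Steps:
$z{\left(c \right)} = 7 + 2 c^{2}$ ($z{\left(c \right)} = \left(c^{2} + c^{2}\right) + 7 = 2 c^{2} + 7 = 7 + 2 c^{2}$)
$- 23 z{\left(k \right)} 28 = - 23 \left(7 + 2 \cdot 3^{2}\right) 28 = - 23 \left(7 + 2 \cdot 9\right) 28 = - 23 \left(7 + 18\right) 28 = \left(-23\right) 25 \cdot 28 = \left(-575\right) 28 = -16100$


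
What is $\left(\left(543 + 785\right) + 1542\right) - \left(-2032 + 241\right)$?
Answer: $4661$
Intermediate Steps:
$\left(\left(543 + 785\right) + 1542\right) - \left(-2032 + 241\right) = \left(1328 + 1542\right) - -1791 = 2870 + 1791 = 4661$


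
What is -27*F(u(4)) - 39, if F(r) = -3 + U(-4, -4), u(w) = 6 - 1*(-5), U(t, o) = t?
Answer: 150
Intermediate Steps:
u(w) = 11 (u(w) = 6 + 5 = 11)
F(r) = -7 (F(r) = -3 - 4 = -7)
-27*F(u(4)) - 39 = -27*(-7) - 39 = 189 - 39 = 150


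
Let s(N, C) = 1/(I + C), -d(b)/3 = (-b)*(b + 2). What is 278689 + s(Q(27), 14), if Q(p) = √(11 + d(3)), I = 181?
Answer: 54344356/195 ≈ 2.7869e+5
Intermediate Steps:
d(b) = 3*b*(2 + b) (d(b) = -3*(-b)*(b + 2) = -3*(-b)*(2 + b) = -(-3)*b*(2 + b) = 3*b*(2 + b))
Q(p) = 2*√14 (Q(p) = √(11 + 3*3*(2 + 3)) = √(11 + 3*3*5) = √(11 + 45) = √56 = 2*√14)
s(N, C) = 1/(181 + C)
278689 + s(Q(27), 14) = 278689 + 1/(181 + 14) = 278689 + 1/195 = 54344356/195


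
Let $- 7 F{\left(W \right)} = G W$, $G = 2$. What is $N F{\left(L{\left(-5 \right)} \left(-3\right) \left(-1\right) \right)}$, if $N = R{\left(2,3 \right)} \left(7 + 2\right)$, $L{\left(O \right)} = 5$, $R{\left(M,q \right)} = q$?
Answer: $- \frac{810}{7} \approx -115.71$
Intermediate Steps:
$N = 27$ ($N = 3 \left(7 + 2\right) = 3 \cdot 9 = 27$)
$F{\left(W \right)} = - \frac{2 W}{7}$
$N F{\left(L{\left(-5 \right)} \left(-3\right) \left(-1\right) \right)} = 27 \left(- \frac{2 \cdot 5 \left(-3\right) \left(-1\right)}{7}\right) = 27 \left(- \frac{2 \left(\left(-15\right) \left(-1\right)\right)}{7}\right) = 27 \left(\left(- \frac{2}{7}\right) 15\right) = 27 \left(- \frac{30}{7}\right) = - \frac{810}{7}$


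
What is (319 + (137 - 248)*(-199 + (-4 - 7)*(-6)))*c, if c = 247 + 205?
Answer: 6817064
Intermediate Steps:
c = 452
(319 + (137 - 248)*(-199 + (-4 - 7)*(-6)))*c = (319 + (137 - 248)*(-199 + (-4 - 7)*(-6)))*452 = (319 - 111*(-199 - 11*(-6)))*452 = (319 - 111*(-199 + 66))*452 = (319 - 111*(-133))*452 = (319 + 14763)*452 = 15082*452 = 6817064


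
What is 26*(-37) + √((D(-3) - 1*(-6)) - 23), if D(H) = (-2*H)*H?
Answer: -962 + I*√35 ≈ -962.0 + 5.9161*I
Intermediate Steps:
D(H) = -2*H²
26*(-37) + √((D(-3) - 1*(-6)) - 23) = 26*(-37) + √((-2*(-3)² - 1*(-6)) - 23) = -962 + √((-2*9 + 6) - 23) = -962 + √((-18 + 6) - 23) = -962 + √(-12 - 23) = -962 + √(-35) = -962 + I*√35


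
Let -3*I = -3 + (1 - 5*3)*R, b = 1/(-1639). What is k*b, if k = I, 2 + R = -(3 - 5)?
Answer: -1/1639 ≈ -0.00061013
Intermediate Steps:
R = 0 (R = -2 - (3 - 5) = -2 - 1*(-2) = -2 + 2 = 0)
b = -1/1639 ≈ -0.00061013
I = 1 (I = -(-3 + (1 - 5*3)*0)/3 = -(-3 + (1 - 15)*0)/3 = -(-3 - 14*0)/3 = -(-3 + 0)/3 = -1/3*(-3) = 1)
k = 1
k*b = 1*(-1/1639) = -1/1639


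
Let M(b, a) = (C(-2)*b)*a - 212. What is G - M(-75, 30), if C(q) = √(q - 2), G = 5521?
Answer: 5733 + 4500*I ≈ 5733.0 + 4500.0*I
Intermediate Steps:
C(q) = √(-2 + q)
M(b, a) = -212 + 2*I*a*b (M(b, a) = (√(-2 - 2)*b)*a - 212 = (√(-4)*b)*a - 212 = ((2*I)*b)*a - 212 = (2*I*b)*a - 212 = 2*I*a*b - 212 = -212 + 2*I*a*b)
G - M(-75, 30) = 5521 - (-212 + 2*I*30*(-75)) = 5521 - (-212 - 4500*I) = 5521 + (212 + 4500*I) = 5733 + 4500*I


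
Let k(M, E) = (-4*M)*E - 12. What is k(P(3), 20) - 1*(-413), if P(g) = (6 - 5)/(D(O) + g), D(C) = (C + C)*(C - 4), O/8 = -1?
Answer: 15623/39 ≈ 400.59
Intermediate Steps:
O = -8 (O = 8*(-1) = -8)
D(C) = 2*C*(-4 + C) (D(C) = (2*C)*(-4 + C) = 2*C*(-4 + C))
P(g) = 1/(192 + g) (P(g) = (6 - 5)/(2*(-8)*(-4 - 8) + g) = 1/(2*(-8)*(-12) + g) = 1/(192 + g))
k(M, E) = -12 - 4*E*M (k(M, E) = -4*E*M - 12 = -12 - 4*E*M)
k(P(3), 20) - 1*(-413) = (-12 - 4*20/(192 + 3)) - 1*(-413) = (-12 - 4*20/195) + 413 = (-12 - 4*20*1/195) + 413 = (-12 - 16/39) + 413 = -484/39 + 413 = 15623/39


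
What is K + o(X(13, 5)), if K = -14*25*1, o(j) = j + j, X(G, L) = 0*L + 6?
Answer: -338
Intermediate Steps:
X(G, L) = 6 (X(G, L) = 0 + 6 = 6)
o(j) = 2*j
K = -350 (K = -350*1 = -350)
K + o(X(13, 5)) = -350 + 2*6 = -350 + 12 = -338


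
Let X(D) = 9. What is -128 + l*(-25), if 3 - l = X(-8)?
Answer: 22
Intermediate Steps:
l = -6 (l = 3 - 1*9 = 3 - 9 = -6)
-128 + l*(-25) = -128 - 6*(-25) = -128 + 150 = 22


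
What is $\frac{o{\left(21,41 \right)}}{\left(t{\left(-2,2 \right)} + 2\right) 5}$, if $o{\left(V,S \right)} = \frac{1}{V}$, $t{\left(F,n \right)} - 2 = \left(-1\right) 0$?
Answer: $\frac{1}{420} \approx 0.002381$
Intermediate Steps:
$t{\left(F,n \right)} = 2$ ($t{\left(F,n \right)} = 2 - 0 = 2 + 0 = 2$)
$\frac{o{\left(21,41 \right)}}{\left(t{\left(-2,2 \right)} + 2\right) 5} = \frac{1}{21 \left(2 + 2\right) 5} = \frac{1}{21 \cdot 4 \cdot 5} = \frac{1}{21 \cdot 20} = \frac{1}{21} \cdot \frac{1}{20} = \frac{1}{420}$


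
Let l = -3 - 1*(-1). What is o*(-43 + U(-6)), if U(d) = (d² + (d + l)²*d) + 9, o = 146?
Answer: -55772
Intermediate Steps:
l = -2 (l = -3 + 1 = -2)
U(d) = 9 + d² + d*(-2 + d)² (U(d) = (d² + (d - 2)²*d) + 9 = (d² + (-2 + d)²*d) + 9 = (d² + d*(-2 + d)²) + 9 = 9 + d² + d*(-2 + d)²)
o*(-43 + U(-6)) = 146*(-43 + (9 + (-6)² - 6*(-2 - 6)²)) = 146*(-43 + (9 + 36 - 6*(-8)²)) = 146*(-43 + (9 + 36 - 6*64)) = 146*(-43 + (9 + 36 - 384)) = 146*(-43 - 339) = 146*(-382) = -55772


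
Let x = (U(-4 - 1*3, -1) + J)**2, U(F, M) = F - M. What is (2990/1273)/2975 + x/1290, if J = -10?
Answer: 19467478/97709115 ≈ 0.19924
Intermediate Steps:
x = 256 (x = (((-4 - 1*3) - 1*(-1)) - 10)**2 = (((-4 - 3) + 1) - 10)**2 = ((-7 + 1) - 10)**2 = (-6 - 10)**2 = (-16)**2 = 256)
(2990/1273)/2975 + x/1290 = (2990/1273)/2975 + 256/1290 = (2990*(1/1273))*(1/2975) + 256*(1/1290) = (2990/1273)*(1/2975) + 128/645 = 598/757435 + 128/645 = 19467478/97709115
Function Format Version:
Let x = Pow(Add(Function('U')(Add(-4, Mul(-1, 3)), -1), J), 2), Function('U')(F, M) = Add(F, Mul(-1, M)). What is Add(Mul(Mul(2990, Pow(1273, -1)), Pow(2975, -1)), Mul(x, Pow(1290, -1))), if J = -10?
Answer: Rational(19467478, 97709115) ≈ 0.19924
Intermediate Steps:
x = 256 (x = Pow(Add(Add(Add(-4, Mul(-1, 3)), Mul(-1, -1)), -10), 2) = Pow(Add(Add(Add(-4, -3), 1), -10), 2) = Pow(Add(Add(-7, 1), -10), 2) = Pow(Add(-6, -10), 2) = Pow(-16, 2) = 256)
Add(Mul(Mul(2990, Pow(1273, -1)), Pow(2975, -1)), Mul(x, Pow(1290, -1))) = Add(Mul(Mul(2990, Pow(1273, -1)), Pow(2975, -1)), Mul(256, Pow(1290, -1))) = Add(Mul(Mul(2990, Rational(1, 1273)), Rational(1, 2975)), Mul(256, Rational(1, 1290))) = Add(Mul(Rational(2990, 1273), Rational(1, 2975)), Rational(128, 645)) = Add(Rational(598, 757435), Rational(128, 645)) = Rational(19467478, 97709115)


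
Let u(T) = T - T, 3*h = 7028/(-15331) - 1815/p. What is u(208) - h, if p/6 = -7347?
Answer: 93994177/675821142 ≈ 0.13908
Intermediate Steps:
p = -44082 (p = 6*(-7347) = -44082)
h = -93994177/675821142 (h = (7028/(-15331) - 1815/(-44082))/3 = (7028*(-1/15331) - 1815*(-1/44082))/3 = (-7028/15331 + 605/14694)/3 = (⅓)*(-93994177/225273714) = -93994177/675821142 ≈ -0.13908)
u(T) = 0
u(208) - h = 0 - 1*(-93994177/675821142) = 0 + 93994177/675821142 = 93994177/675821142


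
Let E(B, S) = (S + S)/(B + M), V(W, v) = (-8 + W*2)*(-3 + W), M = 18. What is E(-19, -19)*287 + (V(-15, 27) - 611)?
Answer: 10979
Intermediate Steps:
V(W, v) = (-8 + 2*W)*(-3 + W)
E(B, S) = 2*S/(18 + B) (E(B, S) = (S + S)/(B + 18) = (2*S)/(18 + B) = 2*S/(18 + B))
E(-19, -19)*287 + (V(-15, 27) - 611) = (2*(-19)/(18 - 19))*287 + ((24 - 14*(-15) + 2*(-15)**2) - 611) = (2*(-19)/(-1))*287 + ((24 + 210 + 2*225) - 611) = (2*(-19)*(-1))*287 + ((24 + 210 + 450) - 611) = 38*287 + (684 - 611) = 10906 + 73 = 10979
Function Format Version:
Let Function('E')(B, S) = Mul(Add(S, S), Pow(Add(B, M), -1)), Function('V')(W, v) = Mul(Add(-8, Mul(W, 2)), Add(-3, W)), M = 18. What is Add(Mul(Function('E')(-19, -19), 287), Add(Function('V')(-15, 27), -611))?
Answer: 10979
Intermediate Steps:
Function('V')(W, v) = Mul(Add(-8, Mul(2, W)), Add(-3, W))
Function('E')(B, S) = Mul(2, S, Pow(Add(18, B), -1)) (Function('E')(B, S) = Mul(Add(S, S), Pow(Add(B, 18), -1)) = Mul(Mul(2, S), Pow(Add(18, B), -1)) = Mul(2, S, Pow(Add(18, B), -1)))
Add(Mul(Function('E')(-19, -19), 287), Add(Function('V')(-15, 27), -611)) = Add(Mul(Mul(2, -19, Pow(Add(18, -19), -1)), 287), Add(Add(24, Mul(-14, -15), Mul(2, Pow(-15, 2))), -611)) = Add(Mul(Mul(2, -19, Pow(-1, -1)), 287), Add(Add(24, 210, Mul(2, 225)), -611)) = Add(Mul(Mul(2, -19, -1), 287), Add(Add(24, 210, 450), -611)) = Add(Mul(38, 287), Add(684, -611)) = Add(10906, 73) = 10979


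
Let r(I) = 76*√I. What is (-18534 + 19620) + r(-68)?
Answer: 1086 + 152*I*√17 ≈ 1086.0 + 626.71*I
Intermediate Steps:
(-18534 + 19620) + r(-68) = (-18534 + 19620) + 76*√(-68) = 1086 + 76*(2*I*√17) = 1086 + 152*I*√17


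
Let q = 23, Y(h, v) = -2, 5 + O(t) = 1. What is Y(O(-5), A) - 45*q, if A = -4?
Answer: -1037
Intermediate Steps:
O(t) = -4 (O(t) = -5 + 1 = -4)
Y(O(-5), A) - 45*q = -2 - 45*23 = -2 - 1035 = -1037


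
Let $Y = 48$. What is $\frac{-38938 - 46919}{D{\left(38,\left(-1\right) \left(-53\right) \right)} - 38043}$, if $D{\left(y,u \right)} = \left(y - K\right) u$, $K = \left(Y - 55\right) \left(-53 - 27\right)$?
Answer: $\frac{28619}{21903} \approx 1.3066$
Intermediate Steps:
$K = 560$ ($K = \left(48 - 55\right) \left(-53 - 27\right) = \left(-7\right) \left(-80\right) = 560$)
$D{\left(y,u \right)} = u \left(-560 + y\right)$ ($D{\left(y,u \right)} = \left(y - 560\right) u = \left(-560 + y\right) u = u \left(-560 + y\right)$)
$\frac{-38938 - 46919}{D{\left(38,\left(-1\right) \left(-53\right) \right)} - 38043} = \frac{-38938 - 46919}{\left(-1\right) \left(-53\right) \left(-560 + 38\right) - 38043} = - \frac{85857}{53 \left(-522\right) - 38043} = - \frac{85857}{-27666 - 38043} = - \frac{85857}{-65709} = \left(-85857\right) \left(- \frac{1}{65709}\right) = \frac{28619}{21903}$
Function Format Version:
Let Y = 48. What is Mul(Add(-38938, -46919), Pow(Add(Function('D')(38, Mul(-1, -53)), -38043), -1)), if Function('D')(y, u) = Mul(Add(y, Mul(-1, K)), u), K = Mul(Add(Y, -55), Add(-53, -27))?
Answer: Rational(28619, 21903) ≈ 1.3066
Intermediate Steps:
K = 560 (K = Mul(Add(48, -55), Add(-53, -27)) = Mul(-7, -80) = 560)
Function('D')(y, u) = Mul(u, Add(-560, y)) (Function('D')(y, u) = Mul(Add(y, Mul(-1, 560)), u) = Mul(Add(y, -560), u) = Mul(Add(-560, y), u) = Mul(u, Add(-560, y)))
Mul(Add(-38938, -46919), Pow(Add(Function('D')(38, Mul(-1, -53)), -38043), -1)) = Mul(Add(-38938, -46919), Pow(Add(Mul(Mul(-1, -53), Add(-560, 38)), -38043), -1)) = Mul(-85857, Pow(Add(Mul(53, -522), -38043), -1)) = Mul(-85857, Pow(Add(-27666, -38043), -1)) = Mul(-85857, Pow(-65709, -1)) = Mul(-85857, Rational(-1, 65709)) = Rational(28619, 21903)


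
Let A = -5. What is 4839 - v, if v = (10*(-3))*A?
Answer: 4689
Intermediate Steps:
v = 150 (v = (10*(-3))*(-5) = -30*(-5) = 150)
4839 - v = 4839 - 1*150 = 4839 - 150 = 4689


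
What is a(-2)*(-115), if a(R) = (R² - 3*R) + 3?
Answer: -1495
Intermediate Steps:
a(R) = 3 + R² - 3*R
a(-2)*(-115) = (3 + (-2)² - 3*(-2))*(-115) = (3 + 4 + 6)*(-115) = 13*(-115) = -1495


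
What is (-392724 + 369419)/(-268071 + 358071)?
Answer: -4661/18000 ≈ -0.25894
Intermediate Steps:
(-392724 + 369419)/(-268071 + 358071) = -23305/90000 = -23305*1/90000 = -4661/18000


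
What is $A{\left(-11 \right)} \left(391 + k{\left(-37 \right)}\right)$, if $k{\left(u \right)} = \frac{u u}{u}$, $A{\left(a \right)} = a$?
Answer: $-3894$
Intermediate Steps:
$k{\left(u \right)} = u$ ($k{\left(u \right)} = \frac{u^{2}}{u} = u$)
$A{\left(-11 \right)} \left(391 + k{\left(-37 \right)}\right) = - 11 \left(391 - 37\right) = \left(-11\right) 354 = -3894$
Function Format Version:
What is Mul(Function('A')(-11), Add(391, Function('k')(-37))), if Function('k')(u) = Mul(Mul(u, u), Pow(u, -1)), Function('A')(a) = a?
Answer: -3894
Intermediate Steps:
Function('k')(u) = u (Function('k')(u) = Mul(Pow(u, 2), Pow(u, -1)) = u)
Mul(Function('A')(-11), Add(391, Function('k')(-37))) = Mul(-11, Add(391, -37)) = Mul(-11, 354) = -3894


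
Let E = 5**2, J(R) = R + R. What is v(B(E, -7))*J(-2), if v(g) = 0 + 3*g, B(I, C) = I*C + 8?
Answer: 2004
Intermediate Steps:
J(R) = 2*R
E = 25
B(I, C) = 8 + C*I (B(I, C) = C*I + 8 = 8 + C*I)
v(g) = 3*g
v(B(E, -7))*J(-2) = (3*(8 - 7*25))*(2*(-2)) = (3*(8 - 175))*(-4) = (3*(-167))*(-4) = -501*(-4) = 2004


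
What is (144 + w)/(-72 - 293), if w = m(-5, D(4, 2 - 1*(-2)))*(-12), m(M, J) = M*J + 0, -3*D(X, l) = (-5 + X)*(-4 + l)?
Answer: -144/365 ≈ -0.39452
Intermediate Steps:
D(X, l) = -(-5 + X)*(-4 + l)/3
m(M, J) = J*M (m(M, J) = J*M + 0 = J*M)
w = 0 (w = ((-20/3 + (4/3)*4 + 5*(2 - 1*(-2))/3 - 1/3*4*(2 - 1*(-2)))*(-5))*(-12) = ((-20/3 + 16/3 + 5*(2 + 2)/3 - 1/3*4*(2 + 2))*(-5))*(-12) = ((-20/3 + 16/3 + (5/3)*4 - 1/3*4*4)*(-5))*(-12) = ((-20/3 + 16/3 + 20/3 - 16/3)*(-5))*(-12) = (0*(-5))*(-12) = 0*(-12) = 0)
(144 + w)/(-72 - 293) = (144 + 0)/(-72 - 293) = 144/(-365) = 144*(-1/365) = -144/365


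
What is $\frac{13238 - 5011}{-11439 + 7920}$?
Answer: $- \frac{8227}{3519} \approx -2.3379$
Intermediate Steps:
$\frac{13238 - 5011}{-11439 + 7920} = \frac{8227}{-3519} = 8227 \left(- \frac{1}{3519}\right) = - \frac{8227}{3519}$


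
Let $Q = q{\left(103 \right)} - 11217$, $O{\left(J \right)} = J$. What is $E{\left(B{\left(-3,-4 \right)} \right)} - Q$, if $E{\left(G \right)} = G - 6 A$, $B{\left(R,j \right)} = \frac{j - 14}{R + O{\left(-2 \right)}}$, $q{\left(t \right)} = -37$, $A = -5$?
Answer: $\frac{56438}{5} \approx 11288.0$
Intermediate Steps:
$B{\left(R,j \right)} = \frac{-14 + j}{-2 + R}$ ($B{\left(R,j \right)} = \frac{j - 14}{R - 2} = \frac{-14 + j}{-2 + R}$)
$E{\left(G \right)} = 30 + G$ ($E{\left(G \right)} = G - -30 = G + 30 = 30 + G$)
$Q = -11254$ ($Q = -37 - 11217 = -11254$)
$E{\left(B{\left(-3,-4 \right)} \right)} - Q = \left(30 + \frac{-14 - 4}{-2 - 3}\right) - -11254 = \left(30 + \frac{1}{-5} \left(-18\right)\right) + 11254 = \left(30 - - \frac{18}{5}\right) + 11254 = \left(30 + \frac{18}{5}\right) + 11254 = \frac{168}{5} + 11254 = \frac{56438}{5}$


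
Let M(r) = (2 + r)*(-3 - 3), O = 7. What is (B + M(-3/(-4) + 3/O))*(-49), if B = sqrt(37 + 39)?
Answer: 1869/2 - 98*sqrt(19) ≈ 507.33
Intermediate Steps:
B = 2*sqrt(19) (B = sqrt(76) = 2*sqrt(19) ≈ 8.7178)
M(r) = -12 - 6*r (M(r) = (2 + r)*(-6) = -12 - 6*r)
(B + M(-3/(-4) + 3/O))*(-49) = (2*sqrt(19) + (-12 - 6*(-3/(-4) + 3/7)))*(-49) = (2*sqrt(19) + (-12 - 6*(-3*(-1/4) + 3*(1/7))))*(-49) = (2*sqrt(19) + (-12 - 6*(3/4 + 3/7)))*(-49) = (2*sqrt(19) + (-12 - 6*33/28))*(-49) = (2*sqrt(19) + (-12 - 99/14))*(-49) = (2*sqrt(19) - 267/14)*(-49) = (-267/14 + 2*sqrt(19))*(-49) = 1869/2 - 98*sqrt(19)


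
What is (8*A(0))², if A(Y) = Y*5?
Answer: 0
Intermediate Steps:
A(Y) = 5*Y
(8*A(0))² = (8*(5*0))² = (8*0)² = 0² = 0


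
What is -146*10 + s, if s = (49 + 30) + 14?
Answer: -1367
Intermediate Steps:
s = 93 (s = 79 + 14 = 93)
-146*10 + s = -146*10 + 93 = -1460 + 93 = -1367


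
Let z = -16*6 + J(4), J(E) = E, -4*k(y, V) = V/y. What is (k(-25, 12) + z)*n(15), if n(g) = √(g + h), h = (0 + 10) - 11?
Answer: -2297*√14/25 ≈ -343.78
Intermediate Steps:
k(y, V) = -V/(4*y)
h = -1 (h = 10 - 11 = -1)
n(g) = √(-1 + g) (n(g) = √(g - 1) = √(-1 + g))
z = -92 (z = -16*6 + 4 = -96 + 4 = -92)
(k(-25, 12) + z)*n(15) = (-¼*12/(-25) - 92)*√(-1 + 15) = (-¼*12*(-1/25) - 92)*√14 = (3/25 - 92)*√14 = -2297*√14/25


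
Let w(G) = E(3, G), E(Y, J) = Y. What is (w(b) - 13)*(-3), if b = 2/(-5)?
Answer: 30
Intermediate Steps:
b = -⅖ (b = 2*(-⅕) = -⅖ ≈ -0.40000)
w(G) = 3
(w(b) - 13)*(-3) = (3 - 13)*(-3) = -10*(-3) = 30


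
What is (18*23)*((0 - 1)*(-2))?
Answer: 828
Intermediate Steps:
(18*23)*((0 - 1)*(-2)) = 414*(-1*(-2)) = 414*2 = 828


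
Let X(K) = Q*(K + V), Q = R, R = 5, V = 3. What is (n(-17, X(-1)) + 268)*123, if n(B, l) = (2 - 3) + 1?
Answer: 32964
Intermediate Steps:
Q = 5
X(K) = 15 + 5*K (X(K) = 5*(K + 3) = 5*(3 + K) = 15 + 5*K)
n(B, l) = 0 (n(B, l) = -1 + 1 = 0)
(n(-17, X(-1)) + 268)*123 = (0 + 268)*123 = 268*123 = 32964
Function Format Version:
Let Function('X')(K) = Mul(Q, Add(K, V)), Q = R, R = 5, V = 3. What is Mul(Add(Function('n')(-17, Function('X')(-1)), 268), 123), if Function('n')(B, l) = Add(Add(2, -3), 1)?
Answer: 32964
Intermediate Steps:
Q = 5
Function('X')(K) = Add(15, Mul(5, K)) (Function('X')(K) = Mul(5, Add(K, 3)) = Mul(5, Add(3, K)) = Add(15, Mul(5, K)))
Function('n')(B, l) = 0 (Function('n')(B, l) = Add(-1, 1) = 0)
Mul(Add(Function('n')(-17, Function('X')(-1)), 268), 123) = Mul(Add(0, 268), 123) = Mul(268, 123) = 32964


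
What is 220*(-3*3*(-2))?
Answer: 3960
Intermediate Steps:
220*(-3*3*(-2)) = 220*(-9*(-2)) = 220*18 = 3960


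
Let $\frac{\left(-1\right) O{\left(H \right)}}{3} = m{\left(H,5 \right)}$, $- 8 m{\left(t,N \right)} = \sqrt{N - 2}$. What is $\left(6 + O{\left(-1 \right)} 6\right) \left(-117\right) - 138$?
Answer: $-840 - \frac{1053 \sqrt{3}}{4} \approx -1296.0$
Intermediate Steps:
$m{\left(t,N \right)} = - \frac{\sqrt{-2 + N}}{8}$ ($m{\left(t,N \right)} = - \frac{\sqrt{N - 2}}{8} = - \frac{\sqrt{-2 + N}}{8}$)
$O{\left(H \right)} = \frac{3 \sqrt{3}}{8}$ ($O{\left(H \right)} = - 3 \left(- \frac{\sqrt{-2 + 5}}{8}\right) = - 3 \left(- \frac{\sqrt{3}}{8}\right) = \frac{3 \sqrt{3}}{8}$)
$\left(6 + O{\left(-1 \right)} 6\right) \left(-117\right) - 138 = \left(6 + \frac{3 \sqrt{3}}{8} \cdot 6\right) \left(-117\right) - 138 = \left(6 + \frac{9 \sqrt{3}}{4}\right) \left(-117\right) - 138 = \left(-702 - \frac{1053 \sqrt{3}}{4}\right) - 138 = -840 - \frac{1053 \sqrt{3}}{4}$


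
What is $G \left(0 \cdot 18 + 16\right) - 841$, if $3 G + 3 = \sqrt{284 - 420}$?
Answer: $-857 + \frac{32 i \sqrt{34}}{3} \approx -857.0 + 62.197 i$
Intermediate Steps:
$G = -1 + \frac{2 i \sqrt{34}}{3}$ ($G = -1 + \frac{\sqrt{284 - 420}}{3} = -1 + \frac{\sqrt{-136}}{3} = -1 + \frac{2 i \sqrt{34}}{3} \approx -1.0 + 3.8873 i$)
$G \left(0 \cdot 18 + 16\right) - 841 = \left(-1 + \frac{2 i \sqrt{34}}{3}\right) \left(0 \cdot 18 + 16\right) - 841 = \left(-1 + \frac{2 i \sqrt{34}}{3}\right) \left(0 + 16\right) - 841 = \left(-1 + \frac{2 i \sqrt{34}}{3}\right) 16 - 841 = \left(-16 + \frac{32 i \sqrt{34}}{3}\right) - 841 = -857 + \frac{32 i \sqrt{34}}{3}$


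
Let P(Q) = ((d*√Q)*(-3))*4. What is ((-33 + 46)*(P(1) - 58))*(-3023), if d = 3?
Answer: 3694106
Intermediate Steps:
P(Q) = -36*√Q (P(Q) = ((3*√Q)*(-3))*4 = -9*√Q*4 = -36*√Q)
((-33 + 46)*(P(1) - 58))*(-3023) = ((-33 + 46)*(-36*√1 - 58))*(-3023) = (13*(-36*1 - 58))*(-3023) = (13*(-36 - 58))*(-3023) = (13*(-94))*(-3023) = -1222*(-3023) = 3694106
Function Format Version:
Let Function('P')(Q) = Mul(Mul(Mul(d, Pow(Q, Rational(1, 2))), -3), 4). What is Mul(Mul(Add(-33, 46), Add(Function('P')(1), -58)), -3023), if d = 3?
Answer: 3694106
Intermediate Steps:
Function('P')(Q) = Mul(-36, Pow(Q, Rational(1, 2))) (Function('P')(Q) = Mul(Mul(Mul(3, Pow(Q, Rational(1, 2))), -3), 4) = Mul(Mul(-9, Pow(Q, Rational(1, 2))), 4) = Mul(-36, Pow(Q, Rational(1, 2))))
Mul(Mul(Add(-33, 46), Add(Function('P')(1), -58)), -3023) = Mul(Mul(Add(-33, 46), Add(Mul(-36, Pow(1, Rational(1, 2))), -58)), -3023) = Mul(Mul(13, Add(Mul(-36, 1), -58)), -3023) = Mul(Mul(13, Add(-36, -58)), -3023) = Mul(Mul(13, -94), -3023) = Mul(-1222, -3023) = 3694106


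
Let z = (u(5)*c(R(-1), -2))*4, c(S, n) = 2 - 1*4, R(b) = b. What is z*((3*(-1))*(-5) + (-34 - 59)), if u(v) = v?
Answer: 3120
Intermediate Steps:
c(S, n) = -2 (c(S, n) = 2 - 4 = -2)
z = -40 (z = (5*(-2))*4 = -10*4 = -40)
z*((3*(-1))*(-5) + (-34 - 59)) = -40*((3*(-1))*(-5) + (-34 - 59)) = -40*(-3*(-5) - 93) = -40*(15 - 93) = -40*(-78) = 3120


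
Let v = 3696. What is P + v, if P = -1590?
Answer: 2106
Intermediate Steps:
P + v = -1590 + 3696 = 2106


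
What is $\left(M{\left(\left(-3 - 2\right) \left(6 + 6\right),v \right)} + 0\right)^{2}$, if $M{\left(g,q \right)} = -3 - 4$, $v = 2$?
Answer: $49$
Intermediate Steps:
$M{\left(g,q \right)} = -7$ ($M{\left(g,q \right)} = -3 - 4 = -7$)
$\left(M{\left(\left(-3 - 2\right) \left(6 + 6\right),v \right)} + 0\right)^{2} = \left(-7 + 0\right)^{2} = \left(-7\right)^{2} = 49$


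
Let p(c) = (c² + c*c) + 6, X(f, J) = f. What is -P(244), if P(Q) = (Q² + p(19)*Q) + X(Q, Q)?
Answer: -237412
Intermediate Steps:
p(c) = 6 + 2*c² (p(c) = (c² + c²) + 6 = 2*c² + 6 = 6 + 2*c²)
P(Q) = Q² + 729*Q (P(Q) = (Q² + (6 + 2*19²)*Q) + Q = (Q² + (6 + 2*361)*Q) + Q = (Q² + (6 + 722)*Q) + Q = (Q² + 728*Q) + Q = Q² + 729*Q)
-P(244) = -244*(729 + 244) = -244*973 = -1*237412 = -237412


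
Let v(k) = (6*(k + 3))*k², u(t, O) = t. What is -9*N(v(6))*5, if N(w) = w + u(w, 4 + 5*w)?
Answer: -174960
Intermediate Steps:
v(k) = k²*(18 + 6*k) (v(k) = (6*(3 + k))*k² = (18 + 6*k)*k² = k²*(18 + 6*k))
N(w) = 2*w (N(w) = w + w = 2*w)
-9*N(v(6))*5 = -18*6*6²*(3 + 6)*5 = -18*6*36*9*5 = -18*1944*5 = -9*3888*5 = -34992*5 = -174960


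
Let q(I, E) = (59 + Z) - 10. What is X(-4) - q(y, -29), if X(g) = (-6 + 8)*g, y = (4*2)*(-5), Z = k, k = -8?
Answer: -49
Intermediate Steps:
Z = -8
y = -40 (y = 8*(-5) = -40)
q(I, E) = 41 (q(I, E) = (59 - 8) - 10 = 51 - 10 = 41)
X(g) = 2*g
X(-4) - q(y, -29) = 2*(-4) - 1*41 = -8 - 41 = -49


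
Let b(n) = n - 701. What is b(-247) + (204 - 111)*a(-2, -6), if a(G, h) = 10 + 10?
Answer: 912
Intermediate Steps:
a(G, h) = 20
b(n) = -701 + n
b(-247) + (204 - 111)*a(-2, -6) = (-701 - 247) + (204 - 111)*20 = -948 + 93*20 = -948 + 1860 = 912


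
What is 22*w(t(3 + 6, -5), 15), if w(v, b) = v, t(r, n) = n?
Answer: -110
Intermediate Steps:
22*w(t(3 + 6, -5), 15) = 22*(-5) = -110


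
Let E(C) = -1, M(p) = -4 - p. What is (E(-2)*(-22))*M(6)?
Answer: -220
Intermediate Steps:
(E(-2)*(-22))*M(6) = (-1*(-22))*(-4 - 1*6) = 22*(-4 - 6) = 22*(-10) = -220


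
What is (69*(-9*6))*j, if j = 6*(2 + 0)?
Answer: -44712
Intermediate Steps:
j = 12 (j = 6*2 = 12)
(69*(-9*6))*j = (69*(-9*6))*12 = (69*(-54))*12 = -3726*12 = -44712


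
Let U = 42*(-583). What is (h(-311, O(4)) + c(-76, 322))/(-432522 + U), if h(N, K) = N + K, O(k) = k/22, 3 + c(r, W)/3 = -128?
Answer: 3871/2513544 ≈ 0.0015401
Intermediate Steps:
c(r, W) = -393 (c(r, W) = -9 + 3*(-128) = -9 - 384 = -393)
O(k) = k/22 (O(k) = k*(1/22) = k/22)
U = -24486
h(N, K) = K + N
(h(-311, O(4)) + c(-76, 322))/(-432522 + U) = (((1/22)*4 - 311) - 393)/(-432522 - 24486) = ((2/11 - 311) - 393)/(-457008) = (-3419/11 - 393)*(-1/457008) = -7742/11*(-1/457008) = 3871/2513544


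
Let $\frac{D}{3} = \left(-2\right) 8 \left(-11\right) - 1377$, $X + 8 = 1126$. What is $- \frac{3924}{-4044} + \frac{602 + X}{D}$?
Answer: $\frac{598541}{1214211} \approx 0.49295$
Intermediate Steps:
$X = 1118$ ($X = -8 + 1126 = 1118$)
$D = -3603$ ($D = 3 \left(\left(-2\right) 8 \left(-11\right) - 1377\right) = 3 \left(\left(-16\right) \left(-11\right) - 1377\right) = 3 \left(176 - 1377\right) = 3 \left(-1201\right) = -3603$)
$- \frac{3924}{-4044} + \frac{602 + X}{D} = - \frac{3924}{-4044} + \frac{602 + 1118}{-3603} = \left(-3924\right) \left(- \frac{1}{4044}\right) + 1720 \left(- \frac{1}{3603}\right) = \frac{327}{337} - \frac{1720}{3603} = \frac{598541}{1214211}$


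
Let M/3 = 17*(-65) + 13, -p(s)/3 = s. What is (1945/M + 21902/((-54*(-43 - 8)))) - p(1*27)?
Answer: 44288047/501228 ≈ 88.359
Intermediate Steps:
p(s) = -3*s
M = -3276 (M = 3*(17*(-65) + 13) = 3*(-1105 + 13) = 3*(-1092) = -3276)
(1945/M + 21902/((-54*(-43 - 8)))) - p(1*27) = (1945/(-3276) + 21902/((-54*(-43 - 8)))) - (-3)*1*27 = (1945*(-1/3276) + 21902/((-54*(-51)))) - (-3)*27 = (-1945/3276 + 21902/2754) - 1*(-81) = (-1945/3276 + 21902*(1/2754)) + 81 = (-1945/3276 + 10951/1377) + 81 = 3688579/501228 + 81 = 44288047/501228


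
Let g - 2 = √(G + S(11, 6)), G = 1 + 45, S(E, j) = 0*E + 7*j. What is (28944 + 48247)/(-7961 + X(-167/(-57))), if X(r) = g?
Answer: -614363169/63345593 - 154382*√22/63345593 ≈ -9.7100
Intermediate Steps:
S(E, j) = 7*j (S(E, j) = 0 + 7*j = 7*j)
G = 46
g = 2 + 2*√22 (g = 2 + √(46 + 7*6) = 2 + √(46 + 42) = 2 + √88 = 2 + 2*√22 ≈ 11.381)
X(r) = 2 + 2*√22
(28944 + 48247)/(-7961 + X(-167/(-57))) = (28944 + 48247)/(-7961 + (2 + 2*√22)) = 77191/(-7959 + 2*√22)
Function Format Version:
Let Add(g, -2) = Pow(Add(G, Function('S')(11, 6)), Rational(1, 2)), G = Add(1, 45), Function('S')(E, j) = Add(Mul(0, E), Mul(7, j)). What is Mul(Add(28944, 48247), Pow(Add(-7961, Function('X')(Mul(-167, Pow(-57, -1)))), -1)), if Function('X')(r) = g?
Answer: Add(Rational(-614363169, 63345593), Mul(Rational(-154382, 63345593), Pow(22, Rational(1, 2)))) ≈ -9.7100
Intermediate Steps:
Function('S')(E, j) = Mul(7, j) (Function('S')(E, j) = Add(0, Mul(7, j)) = Mul(7, j))
G = 46
g = Add(2, Mul(2, Pow(22, Rational(1, 2)))) (g = Add(2, Pow(Add(46, Mul(7, 6)), Rational(1, 2))) = Add(2, Pow(Add(46, 42), Rational(1, 2))) = Add(2, Pow(88, Rational(1, 2))) = Add(2, Mul(2, Pow(22, Rational(1, 2)))) ≈ 11.381)
Function('X')(r) = Add(2, Mul(2, Pow(22, Rational(1, 2))))
Mul(Add(28944, 48247), Pow(Add(-7961, Function('X')(Mul(-167, Pow(-57, -1)))), -1)) = Mul(Add(28944, 48247), Pow(Add(-7961, Add(2, Mul(2, Pow(22, Rational(1, 2))))), -1)) = Mul(77191, Pow(Add(-7959, Mul(2, Pow(22, Rational(1, 2)))), -1))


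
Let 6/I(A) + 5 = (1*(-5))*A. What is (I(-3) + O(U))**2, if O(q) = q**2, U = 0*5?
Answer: 9/25 ≈ 0.36000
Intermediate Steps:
I(A) = 6/(-5 - 5*A) (I(A) = 6/(-5 + (1*(-5))*A) = 6/(-5 - 5*A))
U = 0
(I(-3) + O(U))**2 = (-6/(5 + 5*(-3)) + 0**2)**2 = (-6/(5 - 15) + 0)**2 = (-6/(-10) + 0)**2 = (-6*(-1/10) + 0)**2 = (3/5 + 0)**2 = (3/5)**2 = 9/25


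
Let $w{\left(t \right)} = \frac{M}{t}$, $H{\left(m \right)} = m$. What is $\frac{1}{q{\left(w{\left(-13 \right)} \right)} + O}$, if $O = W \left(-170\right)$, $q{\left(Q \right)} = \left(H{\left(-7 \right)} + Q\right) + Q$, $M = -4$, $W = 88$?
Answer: $- \frac{13}{194563} \approx -6.6816 \cdot 10^{-5}$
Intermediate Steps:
$w{\left(t \right)} = - \frac{4}{t}$
$q{\left(Q \right)} = -7 + 2 Q$ ($q{\left(Q \right)} = \left(-7 + Q\right) + Q = -7 + 2 Q$)
$O = -14960$ ($O = 88 \left(-170\right) = -14960$)
$\frac{1}{q{\left(w{\left(-13 \right)} \right)} + O} = \frac{1}{\left(-7 + 2 \left(- \frac{4}{-13}\right)\right) - 14960} = \frac{1}{\left(-7 + 2 \left(\left(-4\right) \left(- \frac{1}{13}\right)\right)\right) - 14960} = \frac{1}{\left(-7 + 2 \cdot \frac{4}{13}\right) - 14960} = \frac{1}{\left(-7 + \frac{8}{13}\right) - 14960} = \frac{1}{- \frac{83}{13} - 14960} = \frac{1}{- \frac{194563}{13}} = - \frac{13}{194563}$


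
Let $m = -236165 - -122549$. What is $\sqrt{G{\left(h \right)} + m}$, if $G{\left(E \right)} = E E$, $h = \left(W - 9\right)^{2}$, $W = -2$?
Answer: $5 i \sqrt{3959} \approx 314.6 i$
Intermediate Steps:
$m = -113616$ ($m = -236165 + 122549 = -113616$)
$h = 121$ ($h = \left(-2 - 9\right)^{2} = \left(-11\right)^{2} = 121$)
$G{\left(E \right)} = E^{2}$
$\sqrt{G{\left(h \right)} + m} = \sqrt{121^{2} - 113616} = \sqrt{14641 - 113616} = \sqrt{-98975} = 5 i \sqrt{3959}$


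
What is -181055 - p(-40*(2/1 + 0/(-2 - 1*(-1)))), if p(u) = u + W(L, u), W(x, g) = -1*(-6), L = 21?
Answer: -180981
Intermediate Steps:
W(x, g) = 6
p(u) = 6 + u (p(u) = u + 6 = 6 + u)
-181055 - p(-40*(2/1 + 0/(-2 - 1*(-1)))) = -181055 - (6 - 40*(2/1 + 0/(-2 - 1*(-1)))) = -181055 - (6 - 40*(2*1 + 0/(-2 + 1))) = -181055 - (6 - 40*(2 + 0/(-1))) = -181055 - (6 - 40*(2 + 0*(-1))) = -181055 - (6 - 40*(2 + 0)) = -181055 - (6 - 40*2) = -181055 - (6 - 80) = -181055 - 1*(-74) = -181055 + 74 = -180981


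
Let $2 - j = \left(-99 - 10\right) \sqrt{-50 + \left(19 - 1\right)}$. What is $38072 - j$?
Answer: $38070 - 436 i \sqrt{2} \approx 38070.0 - 616.6 i$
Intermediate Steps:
$j = 2 + 436 i \sqrt{2}$ ($j = 2 - \left(-99 - 10\right) \sqrt{-50 + \left(19 - 1\right)} = 2 - - 109 \sqrt{-50 + 18} = 2 - - 109 \sqrt{-32} = 2 - - 109 \cdot 4 i \sqrt{2} = 2 - - 436 i \sqrt{2} = 2 + 436 i \sqrt{2} \approx 2.0 + 616.6 i$)
$38072 - j = 38072 - \left(2 + 436 i \sqrt{2}\right) = 38070 - 436 i \sqrt{2}$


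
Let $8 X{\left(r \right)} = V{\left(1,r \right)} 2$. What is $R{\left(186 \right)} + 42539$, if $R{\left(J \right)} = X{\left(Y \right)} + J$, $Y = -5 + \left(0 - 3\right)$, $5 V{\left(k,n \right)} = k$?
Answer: $\frac{854501}{20} \approx 42725.0$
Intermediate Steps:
$V{\left(k,n \right)} = \frac{k}{5}$
$Y = -8$ ($Y = -5 - 3 = -8$)
$X{\left(r \right)} = \frac{1}{20}$ ($X{\left(r \right)} = \frac{\frac{1}{5} \cdot 1 \cdot 2}{8} = \frac{\frac{1}{5} \cdot 2}{8} = \frac{1}{8} \cdot \frac{2}{5} = \frac{1}{20}$)
$R{\left(J \right)} = \frac{1}{20} + J$
$R{\left(186 \right)} + 42539 = \left(\frac{1}{20} + 186\right) + 42539 = \frac{3721}{20} + 42539 = \frac{854501}{20}$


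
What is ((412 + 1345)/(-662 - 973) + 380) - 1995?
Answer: -2642282/1635 ≈ -1616.1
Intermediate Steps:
((412 + 1345)/(-662 - 973) + 380) - 1995 = (1757/(-1635) + 380) - 1995 = (1757*(-1/1635) + 380) - 1995 = (-1757/1635 + 380) - 1995 = 619543/1635 - 1995 = -2642282/1635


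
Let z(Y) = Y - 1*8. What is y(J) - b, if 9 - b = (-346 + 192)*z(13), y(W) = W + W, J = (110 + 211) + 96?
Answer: 55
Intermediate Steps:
z(Y) = -8 + Y (z(Y) = Y - 8 = -8 + Y)
J = 417 (J = 321 + 96 = 417)
y(W) = 2*W
b = 779 (b = 9 - (-346 + 192)*(-8 + 13) = 9 - (-154)*5 = 9 - 1*(-770) = 9 + 770 = 779)
y(J) - b = 2*417 - 1*779 = 834 - 779 = 55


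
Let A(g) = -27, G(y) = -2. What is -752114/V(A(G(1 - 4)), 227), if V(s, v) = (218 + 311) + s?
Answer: -376057/251 ≈ -1498.2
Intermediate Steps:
V(s, v) = 529 + s
-752114/V(A(G(1 - 4)), 227) = -752114/(529 - 27) = -752114/502 = -752114*1/502 = -376057/251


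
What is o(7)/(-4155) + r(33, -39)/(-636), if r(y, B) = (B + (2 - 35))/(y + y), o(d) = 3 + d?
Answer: -335/484473 ≈ -0.00069147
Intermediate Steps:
r(y, B) = (-33 + B)/(2*y) (r(y, B) = (B - 33)/((2*y)) = (-33 + B)*(1/(2*y)) = (-33 + B)/(2*y))
o(7)/(-4155) + r(33, -39)/(-636) = (3 + 7)/(-4155) + ((1/2)*(-33 - 39)/33)/(-636) = 10*(-1/4155) + ((1/2)*(1/33)*(-72))*(-1/636) = -2/831 - 12/11*(-1/636) = -2/831 + 1/583 = -335/484473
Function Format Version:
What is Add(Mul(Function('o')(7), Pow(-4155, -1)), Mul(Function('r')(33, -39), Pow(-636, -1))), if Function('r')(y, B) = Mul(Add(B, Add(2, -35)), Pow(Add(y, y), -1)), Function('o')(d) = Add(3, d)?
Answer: Rational(-335, 484473) ≈ -0.00069147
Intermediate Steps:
Function('r')(y, B) = Mul(Rational(1, 2), Pow(y, -1), Add(-33, B)) (Function('r')(y, B) = Mul(Add(B, -33), Pow(Mul(2, y), -1)) = Mul(Add(-33, B), Mul(Rational(1, 2), Pow(y, -1))) = Mul(Rational(1, 2), Pow(y, -1), Add(-33, B)))
Add(Mul(Function('o')(7), Pow(-4155, -1)), Mul(Function('r')(33, -39), Pow(-636, -1))) = Add(Mul(Add(3, 7), Pow(-4155, -1)), Mul(Mul(Rational(1, 2), Pow(33, -1), Add(-33, -39)), Pow(-636, -1))) = Add(Mul(10, Rational(-1, 4155)), Mul(Mul(Rational(1, 2), Rational(1, 33), -72), Rational(-1, 636))) = Add(Rational(-2, 831), Mul(Rational(-12, 11), Rational(-1, 636))) = Add(Rational(-2, 831), Rational(1, 583)) = Rational(-335, 484473)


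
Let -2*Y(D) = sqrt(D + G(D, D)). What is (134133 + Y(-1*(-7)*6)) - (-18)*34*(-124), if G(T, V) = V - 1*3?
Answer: 116481/2 ≈ 58241.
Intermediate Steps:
G(T, V) = -3 + V (G(T, V) = V - 3 = -3 + V)
Y(D) = -sqrt(-3 + 2*D)/2 (Y(D) = -sqrt(D + (-3 + D))/2 = -sqrt(-3 + 2*D)/2)
(134133 + Y(-1*(-7)*6)) - (-18)*34*(-124) = (134133 - sqrt(-3 + 2*(-1*(-7)*6))/2) - (-18)*34*(-124) = (134133 - sqrt(-3 + 2*(7*6))/2) - (-18)*(-4216) = (134133 - sqrt(-3 + 2*42)/2) - 1*75888 = (134133 - sqrt(-3 + 84)/2) - 75888 = (134133 - sqrt(81)/2) - 75888 = (134133 - 1/2*9) - 75888 = (134133 - 9/2) - 75888 = 268257/2 - 75888 = 116481/2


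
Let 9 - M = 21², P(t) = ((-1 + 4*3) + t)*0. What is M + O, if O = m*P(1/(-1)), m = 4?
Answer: -432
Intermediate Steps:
P(t) = 0 (P(t) = ((-1 + 12) + t)*0 = (11 + t)*0 = 0)
M = -432 (M = 9 - 1*21² = 9 - 1*441 = 9 - 441 = -432)
O = 0 (O = 4*0 = 0)
M + O = -432 + 0 = -432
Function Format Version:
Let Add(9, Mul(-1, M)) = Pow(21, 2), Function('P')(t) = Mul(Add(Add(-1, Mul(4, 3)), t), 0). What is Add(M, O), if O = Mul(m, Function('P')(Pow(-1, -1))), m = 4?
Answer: -432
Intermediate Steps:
Function('P')(t) = 0 (Function('P')(t) = Mul(Add(Add(-1, 12), t), 0) = Mul(Add(11, t), 0) = 0)
M = -432 (M = Add(9, Mul(-1, Pow(21, 2))) = Add(9, Mul(-1, 441)) = Add(9, -441) = -432)
O = 0 (O = Mul(4, 0) = 0)
Add(M, O) = Add(-432, 0) = -432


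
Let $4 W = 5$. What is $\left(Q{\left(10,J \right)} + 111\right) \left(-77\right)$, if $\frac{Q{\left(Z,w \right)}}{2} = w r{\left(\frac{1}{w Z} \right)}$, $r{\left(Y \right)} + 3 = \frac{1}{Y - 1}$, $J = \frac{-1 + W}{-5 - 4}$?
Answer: $- \frac{1772078}{207} \approx -8560.8$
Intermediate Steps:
$W = \frac{5}{4}$ ($W = \frac{1}{4} \cdot 5 = \frac{5}{4} \approx 1.25$)
$J = - \frac{1}{36}$ ($J = \frac{-1 + \frac{5}{4}}{-5 - 4} = \frac{1}{4 \left(-9\right)} = \frac{1}{4} \left(- \frac{1}{9}\right) = - \frac{1}{36} \approx -0.027778$)
$r{\left(Y \right)} = -3 + \frac{1}{-1 + Y}$ ($r{\left(Y \right)} = -3 + \frac{1}{Y - 1} = -3 + \frac{1}{-1 + Y}$)
$Q{\left(Z,w \right)} = \frac{2 w \left(4 - \frac{3}{Z w}\right)}{-1 + \frac{1}{Z w}}$ ($Q{\left(Z,w \right)} = 2 w \frac{4 - \frac{3}{w Z}}{-1 + \frac{1}{w Z}} = 2 w \frac{4 - \frac{3}{Z w}}{-1 + \frac{1}{Z w}} = 2 \frac{w \left(4 - \frac{3}{Z w}\right)}{-1 + \frac{1}{Z w}} = \frac{2 w \left(4 - \frac{3}{Z w}\right)}{-1 + \frac{1}{Z w}}$)
$\left(Q{\left(10,J \right)} + 111\right) \left(-77\right) = \left(2 \left(- \frac{1}{36}\right) \frac{1}{-1 + 10 \left(- \frac{1}{36}\right)} \left(3 - 40 \left(- \frac{1}{36}\right)\right) + 111\right) \left(-77\right) = \left(2 \left(- \frac{1}{36}\right) \frac{1}{-1 - \frac{5}{18}} \left(3 + \frac{10}{9}\right) + 111\right) \left(-77\right) = \left(2 \left(- \frac{1}{36}\right) \frac{1}{- \frac{23}{18}} \cdot \frac{37}{9} + 111\right) \left(-77\right) = \left(2 \left(- \frac{1}{36}\right) \left(- \frac{18}{23}\right) \frac{37}{9} + 111\right) \left(-77\right) = \left(\frac{37}{207} + 111\right) \left(-77\right) = \frac{23014}{207} \left(-77\right) = - \frac{1772078}{207}$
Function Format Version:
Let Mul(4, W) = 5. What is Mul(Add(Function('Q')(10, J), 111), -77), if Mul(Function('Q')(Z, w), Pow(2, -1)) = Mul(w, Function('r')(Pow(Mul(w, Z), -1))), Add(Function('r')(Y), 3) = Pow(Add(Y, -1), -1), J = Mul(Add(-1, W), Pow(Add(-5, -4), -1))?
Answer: Rational(-1772078, 207) ≈ -8560.8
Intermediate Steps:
W = Rational(5, 4) (W = Mul(Rational(1, 4), 5) = Rational(5, 4) ≈ 1.2500)
J = Rational(-1, 36) (J = Mul(Add(-1, Rational(5, 4)), Pow(Add(-5, -4), -1)) = Mul(Rational(1, 4), Pow(-9, -1)) = Mul(Rational(1, 4), Rational(-1, 9)) = Rational(-1, 36) ≈ -0.027778)
Function('r')(Y) = Add(-3, Pow(Add(-1, Y), -1)) (Function('r')(Y) = Add(-3, Pow(Add(Y, -1), -1)) = Add(-3, Pow(Add(-1, Y), -1)))
Function('Q')(Z, w) = Mul(2, w, Pow(Add(-1, Mul(Pow(Z, -1), Pow(w, -1))), -1), Add(4, Mul(-3, Pow(Z, -1), Pow(w, -1)))) (Function('Q')(Z, w) = Mul(2, Mul(w, Mul(Pow(Add(-1, Pow(Mul(w, Z), -1)), -1), Add(4, Mul(-3, Pow(Mul(w, Z), -1)))))) = Mul(2, Mul(w, Mul(Pow(Add(-1, Pow(Mul(Z, w), -1)), -1), Add(4, Mul(-3, Pow(Mul(Z, w), -1)))))) = Mul(2, Mul(w, Mul(Pow(Add(-1, Mul(Pow(Z, -1), Pow(w, -1))), -1), Add(4, Mul(-3, Mul(Pow(Z, -1), Pow(w, -1))))))) = Mul(2, Mul(w, Mul(Pow(Add(-1, Mul(Pow(Z, -1), Pow(w, -1))), -1), Add(4, Mul(-3, Pow(Z, -1), Pow(w, -1)))))) = Mul(2, Mul(w, Pow(Add(-1, Mul(Pow(Z, -1), Pow(w, -1))), -1), Add(4, Mul(-3, Pow(Z, -1), Pow(w, -1))))) = Mul(2, w, Pow(Add(-1, Mul(Pow(Z, -1), Pow(w, -1))), -1), Add(4, Mul(-3, Pow(Z, -1), Pow(w, -1)))))
Mul(Add(Function('Q')(10, J), 111), -77) = Mul(Add(Mul(2, Rational(-1, 36), Pow(Add(-1, Mul(10, Rational(-1, 36))), -1), Add(3, Mul(-4, 10, Rational(-1, 36)))), 111), -77) = Mul(Add(Mul(2, Rational(-1, 36), Pow(Add(-1, Rational(-5, 18)), -1), Add(3, Rational(10, 9))), 111), -77) = Mul(Add(Mul(2, Rational(-1, 36), Pow(Rational(-23, 18), -1), Rational(37, 9)), 111), -77) = Mul(Add(Mul(2, Rational(-1, 36), Rational(-18, 23), Rational(37, 9)), 111), -77) = Mul(Add(Rational(37, 207), 111), -77) = Mul(Rational(23014, 207), -77) = Rational(-1772078, 207)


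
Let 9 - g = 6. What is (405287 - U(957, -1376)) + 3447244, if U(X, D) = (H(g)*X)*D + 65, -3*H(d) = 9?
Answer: -98030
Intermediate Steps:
g = 3 (g = 9 - 1*6 = 9 - 6 = 3)
H(d) = -3 (H(d) = -⅓*9 = -3)
U(X, D) = 65 - 3*D*X (U(X, D) = (-3*X)*D + 65 = -3*D*X + 65 = 65 - 3*D*X)
(405287 - U(957, -1376)) + 3447244 = (405287 - (65 - 3*(-1376)*957)) + 3447244 = (405287 - (65 + 3950496)) + 3447244 = (405287 - 1*3950561) + 3447244 = (405287 - 3950561) + 3447244 = -3545274 + 3447244 = -98030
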